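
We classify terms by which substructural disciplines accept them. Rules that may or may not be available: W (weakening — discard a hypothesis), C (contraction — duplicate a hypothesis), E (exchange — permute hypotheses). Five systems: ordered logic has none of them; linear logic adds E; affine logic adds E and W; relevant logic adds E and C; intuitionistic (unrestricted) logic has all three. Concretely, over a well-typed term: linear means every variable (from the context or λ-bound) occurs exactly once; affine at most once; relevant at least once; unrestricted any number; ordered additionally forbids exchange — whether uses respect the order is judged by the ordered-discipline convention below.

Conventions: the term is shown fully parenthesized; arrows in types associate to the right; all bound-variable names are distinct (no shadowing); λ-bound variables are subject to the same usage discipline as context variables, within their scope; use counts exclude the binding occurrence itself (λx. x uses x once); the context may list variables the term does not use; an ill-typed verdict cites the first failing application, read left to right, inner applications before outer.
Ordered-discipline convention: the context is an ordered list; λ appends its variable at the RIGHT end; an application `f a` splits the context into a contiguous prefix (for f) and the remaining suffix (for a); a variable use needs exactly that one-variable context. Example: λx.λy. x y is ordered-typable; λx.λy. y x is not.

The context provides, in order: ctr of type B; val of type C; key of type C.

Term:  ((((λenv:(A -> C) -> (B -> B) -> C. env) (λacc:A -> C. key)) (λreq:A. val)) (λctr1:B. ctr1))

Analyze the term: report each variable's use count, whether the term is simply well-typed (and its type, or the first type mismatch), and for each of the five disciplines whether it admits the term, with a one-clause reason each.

usage: ctr: 0, val: 1, key: 1, env [bound]: 1, acc [bound]: 0, req [bound]: 0, ctr1 [bound]: 1
order of uses: env, key, val, ctr1
typing: ill-typed: an argument (A -> C) -> C mismatches the expected (A -> C) -> (B -> B) -> C
ordered ✗ (a type mismatch blocks all five)
linear ✗ (the type mismatch rejects it)
affine ✗ (not simply typable)
relevant ✗ (fails simple typing)
unrestricted ✗ (a type mismatch blocks all five)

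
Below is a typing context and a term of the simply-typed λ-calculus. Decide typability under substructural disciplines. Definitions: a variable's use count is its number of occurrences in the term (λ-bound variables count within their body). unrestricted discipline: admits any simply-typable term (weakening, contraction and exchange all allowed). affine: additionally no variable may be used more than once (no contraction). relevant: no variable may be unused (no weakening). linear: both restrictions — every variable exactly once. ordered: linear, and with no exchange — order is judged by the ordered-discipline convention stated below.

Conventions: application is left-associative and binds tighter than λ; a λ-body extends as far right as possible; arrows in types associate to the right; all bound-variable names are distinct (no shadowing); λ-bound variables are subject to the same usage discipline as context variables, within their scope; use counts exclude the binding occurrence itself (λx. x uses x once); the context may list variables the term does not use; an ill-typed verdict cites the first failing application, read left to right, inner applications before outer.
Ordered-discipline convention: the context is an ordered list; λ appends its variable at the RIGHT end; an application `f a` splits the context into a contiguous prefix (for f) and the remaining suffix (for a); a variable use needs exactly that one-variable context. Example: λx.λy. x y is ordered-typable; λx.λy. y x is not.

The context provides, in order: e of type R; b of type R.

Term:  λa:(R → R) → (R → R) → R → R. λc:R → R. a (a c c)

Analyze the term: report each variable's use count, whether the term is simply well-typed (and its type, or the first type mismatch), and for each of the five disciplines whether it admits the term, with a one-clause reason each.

usage: e: 0×; b: 0×; a (bound): 2×; c (bound): 2×
uses in reading order: a, a, c, c
typing: the term checks, with type ((R → R) → (R → R) → R → R) → (R → R) → (R → R) → R → R
ordered: ✗, repeated use of a ×2, c ×2; e, b never used (weakening)
linear: ✗, repeated use of a ×2, c ×2; e, b never used (weakening)
affine: ✗, repeated use of a ×2, c ×2
relevant: ✗, e, b never used (weakening)
unrestricted: ✓, type-checks (((R → R) → (R → R) → R → R) → (R → R) → (R → R) → R → R) and nothing is barred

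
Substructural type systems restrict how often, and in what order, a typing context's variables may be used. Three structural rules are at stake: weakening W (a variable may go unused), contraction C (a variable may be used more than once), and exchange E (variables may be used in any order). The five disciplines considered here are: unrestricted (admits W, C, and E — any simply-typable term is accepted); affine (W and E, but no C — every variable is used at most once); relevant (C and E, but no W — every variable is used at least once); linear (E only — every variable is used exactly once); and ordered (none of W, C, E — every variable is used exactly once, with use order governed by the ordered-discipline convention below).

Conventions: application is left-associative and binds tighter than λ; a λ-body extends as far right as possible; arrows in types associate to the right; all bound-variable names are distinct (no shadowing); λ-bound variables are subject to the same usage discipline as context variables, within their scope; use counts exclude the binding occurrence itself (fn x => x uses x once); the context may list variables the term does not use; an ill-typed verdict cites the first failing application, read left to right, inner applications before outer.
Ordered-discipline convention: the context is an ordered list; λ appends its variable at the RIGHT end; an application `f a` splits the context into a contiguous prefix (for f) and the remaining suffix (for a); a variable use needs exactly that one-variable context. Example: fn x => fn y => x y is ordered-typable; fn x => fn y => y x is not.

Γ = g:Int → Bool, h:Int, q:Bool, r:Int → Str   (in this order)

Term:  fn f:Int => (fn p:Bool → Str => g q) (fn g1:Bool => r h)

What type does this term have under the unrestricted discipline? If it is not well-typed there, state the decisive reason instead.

not well-typed under unrestricted — not simply typable
counts: g: 1×; h: 1×; q: 1×; r: 1×; f (λ-bound): 0×; p (λ-bound): 0×; g1 (λ-bound): 0×
left-to-right use order: g, q, r, h
typing: ill-typed: an argument Bool mismatches the expected Int
summary: ordered ✗, linear ✗, affine ✗, relevant ✗, unrestricted ✗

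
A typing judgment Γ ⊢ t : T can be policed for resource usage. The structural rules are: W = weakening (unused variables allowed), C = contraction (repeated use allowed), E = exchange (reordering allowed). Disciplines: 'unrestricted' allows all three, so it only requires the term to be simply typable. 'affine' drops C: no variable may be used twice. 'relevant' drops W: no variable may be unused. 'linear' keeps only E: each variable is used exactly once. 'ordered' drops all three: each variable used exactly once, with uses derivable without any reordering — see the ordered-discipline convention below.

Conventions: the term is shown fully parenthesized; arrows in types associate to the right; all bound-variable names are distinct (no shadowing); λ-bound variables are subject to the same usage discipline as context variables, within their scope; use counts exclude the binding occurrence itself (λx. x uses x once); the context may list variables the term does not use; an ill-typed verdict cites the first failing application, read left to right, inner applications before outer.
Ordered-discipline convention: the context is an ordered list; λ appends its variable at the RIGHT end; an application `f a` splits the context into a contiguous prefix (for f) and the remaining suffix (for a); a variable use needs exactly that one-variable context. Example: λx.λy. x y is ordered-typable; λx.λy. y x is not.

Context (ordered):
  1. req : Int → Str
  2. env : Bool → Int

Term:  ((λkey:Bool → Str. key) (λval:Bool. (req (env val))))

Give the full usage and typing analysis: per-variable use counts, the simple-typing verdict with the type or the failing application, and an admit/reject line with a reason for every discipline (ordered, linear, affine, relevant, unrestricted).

counts: req: 1, env: 1, key [bound]: 1, val [bound]: 1
use order (left to right): key, req, env, val
typing: well-typed — term : Bool → Str
ordered ✓ (one use each (req, env, key, val); ordered split holds)
linear ✓ (exactly-once usage across req, env, key, val)
affine ✓ (req, env, key, val: no repeats, contraction unneeded)
relevant ✓ (at least one use each (req, env, key, val))
unrestricted ✓ (typability at Bool → Str is all that's needed)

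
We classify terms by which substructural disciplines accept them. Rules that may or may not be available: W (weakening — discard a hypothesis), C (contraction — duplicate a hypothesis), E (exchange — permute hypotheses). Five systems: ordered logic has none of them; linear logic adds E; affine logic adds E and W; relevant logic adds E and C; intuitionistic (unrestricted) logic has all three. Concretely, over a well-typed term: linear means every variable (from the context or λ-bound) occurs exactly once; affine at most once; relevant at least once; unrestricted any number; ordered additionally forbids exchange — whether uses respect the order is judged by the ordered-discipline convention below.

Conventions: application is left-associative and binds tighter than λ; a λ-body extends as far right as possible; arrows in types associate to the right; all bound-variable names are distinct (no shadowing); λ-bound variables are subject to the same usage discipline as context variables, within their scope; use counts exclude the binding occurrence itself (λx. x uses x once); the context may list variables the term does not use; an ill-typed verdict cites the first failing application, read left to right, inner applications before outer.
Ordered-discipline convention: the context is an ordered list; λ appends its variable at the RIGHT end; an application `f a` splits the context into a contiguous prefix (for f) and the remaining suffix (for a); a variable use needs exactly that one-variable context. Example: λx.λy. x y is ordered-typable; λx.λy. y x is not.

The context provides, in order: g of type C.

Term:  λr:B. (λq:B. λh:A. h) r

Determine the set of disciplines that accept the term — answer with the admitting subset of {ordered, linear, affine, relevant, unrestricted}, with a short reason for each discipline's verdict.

admitting disciplines: affine, unrestricted
variable uses: g ×0, r (λ-bound) ×1, q (λ-bound) ×0, h (λ-bound) ×1
left-to-right use order: h, r
typing: well-typed — term : B → A → A
ordered: ✗ — unused: g, q — weakening required
linear: ✗ — unused: g, q — weakening required
affine: ✓ — g, r, q, h: no repeats, contraction unneeded
relevant: ✗ — unused: g, q — weakening required
unrestricted: ✓ — well-typed at B → A → A; no restrictions here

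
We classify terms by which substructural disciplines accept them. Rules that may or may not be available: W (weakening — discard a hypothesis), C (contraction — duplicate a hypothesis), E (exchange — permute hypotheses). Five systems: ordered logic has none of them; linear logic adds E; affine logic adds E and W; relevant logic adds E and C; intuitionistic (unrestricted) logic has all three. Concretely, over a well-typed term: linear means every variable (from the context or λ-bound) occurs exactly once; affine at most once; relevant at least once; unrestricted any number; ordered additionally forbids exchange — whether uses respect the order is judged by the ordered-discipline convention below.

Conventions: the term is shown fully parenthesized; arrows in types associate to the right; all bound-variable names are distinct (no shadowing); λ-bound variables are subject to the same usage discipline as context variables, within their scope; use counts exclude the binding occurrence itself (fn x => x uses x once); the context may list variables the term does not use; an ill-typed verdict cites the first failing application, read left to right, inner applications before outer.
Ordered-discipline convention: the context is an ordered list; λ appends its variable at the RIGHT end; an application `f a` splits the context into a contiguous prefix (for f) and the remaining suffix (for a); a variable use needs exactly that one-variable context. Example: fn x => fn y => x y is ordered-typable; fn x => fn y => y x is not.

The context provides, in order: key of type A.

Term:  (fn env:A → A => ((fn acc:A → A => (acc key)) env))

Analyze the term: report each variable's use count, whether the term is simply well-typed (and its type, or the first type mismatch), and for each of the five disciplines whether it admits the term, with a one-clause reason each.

usage: key: 1, env [bound]: 1, acc [bound]: 1
uses in reading order: acc, key, env
typing: well-typed at (A → A) → A
ordered ✗ (use order acc, key, env needs exchange)
linear ✓ (key, env, acc: one use apiece)
affine ✓ (key, env, acc: no repeats, contraction unneeded)
relevant ✓ (none of key, env, acc goes unused)
unrestricted ✓ (simply typable at (A → A) → A; W, C, E all held)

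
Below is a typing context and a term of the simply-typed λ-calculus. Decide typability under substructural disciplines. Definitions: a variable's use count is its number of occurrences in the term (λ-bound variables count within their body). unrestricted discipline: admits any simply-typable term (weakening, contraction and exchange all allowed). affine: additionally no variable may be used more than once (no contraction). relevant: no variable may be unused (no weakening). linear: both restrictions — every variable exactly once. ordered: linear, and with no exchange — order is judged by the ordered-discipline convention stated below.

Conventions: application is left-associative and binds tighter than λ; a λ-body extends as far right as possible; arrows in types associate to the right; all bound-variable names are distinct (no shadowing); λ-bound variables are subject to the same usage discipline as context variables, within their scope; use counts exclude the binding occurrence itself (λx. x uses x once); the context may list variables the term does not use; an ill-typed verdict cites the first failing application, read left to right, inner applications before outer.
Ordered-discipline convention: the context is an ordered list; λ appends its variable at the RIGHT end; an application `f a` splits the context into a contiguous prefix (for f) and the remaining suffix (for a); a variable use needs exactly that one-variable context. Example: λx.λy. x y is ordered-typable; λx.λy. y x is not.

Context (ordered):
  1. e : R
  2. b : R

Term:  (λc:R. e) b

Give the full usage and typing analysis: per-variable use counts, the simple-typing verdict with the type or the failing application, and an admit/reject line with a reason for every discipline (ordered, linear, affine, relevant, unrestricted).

variable uses: e: 1×; b: 1×; c [bound]: 0×
order of uses: e, b
typing: well-typed at R
ordered: ✗ — c left unused
linear: ✗ — c left unused
affine: ✓ — none of e, b, c used more than once
relevant: ✗ — c left unused
unrestricted: ✓ — type-checks (R) and nothing is barred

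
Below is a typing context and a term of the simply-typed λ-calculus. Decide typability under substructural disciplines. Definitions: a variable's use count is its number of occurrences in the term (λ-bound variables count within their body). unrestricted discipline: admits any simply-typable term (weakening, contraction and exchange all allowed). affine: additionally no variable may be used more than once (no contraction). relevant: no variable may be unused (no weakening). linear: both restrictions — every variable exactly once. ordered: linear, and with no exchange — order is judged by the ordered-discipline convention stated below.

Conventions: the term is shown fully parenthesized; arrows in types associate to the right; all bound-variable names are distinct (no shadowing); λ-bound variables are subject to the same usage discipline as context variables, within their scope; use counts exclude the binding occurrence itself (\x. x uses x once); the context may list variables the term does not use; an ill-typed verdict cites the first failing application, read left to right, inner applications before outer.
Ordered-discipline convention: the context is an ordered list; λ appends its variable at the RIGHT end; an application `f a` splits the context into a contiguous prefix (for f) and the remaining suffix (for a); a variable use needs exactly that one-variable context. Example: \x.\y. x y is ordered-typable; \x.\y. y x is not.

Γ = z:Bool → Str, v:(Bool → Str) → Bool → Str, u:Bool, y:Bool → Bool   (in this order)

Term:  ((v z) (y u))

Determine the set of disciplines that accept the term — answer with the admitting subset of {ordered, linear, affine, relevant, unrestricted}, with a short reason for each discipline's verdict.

accepted by: linear, affine, relevant, unrestricted
use counts: z=1, v=1, u=1, y=1
use order (left to right): v, z, y, u
typing: the term checks, with type Str
ordered ✗ (needs exchange: uses follow v, z, y, u)
linear ✓ (single use per variable (z, v, u, y))
affine ✓ (no duplicate uses among z, v, u, y)
relevant ✓ (every one of z, v, u, y appears)
unrestricted ✓ (typability at Str is all that's needed)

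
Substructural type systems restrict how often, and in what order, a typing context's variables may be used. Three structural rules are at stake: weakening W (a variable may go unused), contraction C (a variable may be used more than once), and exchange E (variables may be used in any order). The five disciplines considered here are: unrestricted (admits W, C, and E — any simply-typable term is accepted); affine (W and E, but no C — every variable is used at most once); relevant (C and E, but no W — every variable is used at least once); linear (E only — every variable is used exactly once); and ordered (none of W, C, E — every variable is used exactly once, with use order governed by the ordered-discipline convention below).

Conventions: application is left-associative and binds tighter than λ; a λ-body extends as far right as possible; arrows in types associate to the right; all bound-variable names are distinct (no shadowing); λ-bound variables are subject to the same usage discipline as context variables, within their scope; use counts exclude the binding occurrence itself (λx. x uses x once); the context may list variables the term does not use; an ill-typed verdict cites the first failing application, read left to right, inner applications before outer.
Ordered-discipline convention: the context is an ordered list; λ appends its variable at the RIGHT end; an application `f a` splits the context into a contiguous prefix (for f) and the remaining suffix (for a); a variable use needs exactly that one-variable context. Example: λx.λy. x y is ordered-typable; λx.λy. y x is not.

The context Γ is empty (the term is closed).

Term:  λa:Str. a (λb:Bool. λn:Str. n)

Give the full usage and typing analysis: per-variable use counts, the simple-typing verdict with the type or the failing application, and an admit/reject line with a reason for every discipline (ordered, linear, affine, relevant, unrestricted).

variable uses: a (λ-bound)=1; b (λ-bound)=0; n (λ-bound)=1
use order (left to right): a, n
typing: ill-typed: non-arrow in function slot: Str
ordered: ✗, the type mismatch rejects it
linear: ✗, not simply typable
affine: ✗, fails simple typing
relevant: ✗, a type mismatch blocks all five
unrestricted: ✗, the type mismatch rejects it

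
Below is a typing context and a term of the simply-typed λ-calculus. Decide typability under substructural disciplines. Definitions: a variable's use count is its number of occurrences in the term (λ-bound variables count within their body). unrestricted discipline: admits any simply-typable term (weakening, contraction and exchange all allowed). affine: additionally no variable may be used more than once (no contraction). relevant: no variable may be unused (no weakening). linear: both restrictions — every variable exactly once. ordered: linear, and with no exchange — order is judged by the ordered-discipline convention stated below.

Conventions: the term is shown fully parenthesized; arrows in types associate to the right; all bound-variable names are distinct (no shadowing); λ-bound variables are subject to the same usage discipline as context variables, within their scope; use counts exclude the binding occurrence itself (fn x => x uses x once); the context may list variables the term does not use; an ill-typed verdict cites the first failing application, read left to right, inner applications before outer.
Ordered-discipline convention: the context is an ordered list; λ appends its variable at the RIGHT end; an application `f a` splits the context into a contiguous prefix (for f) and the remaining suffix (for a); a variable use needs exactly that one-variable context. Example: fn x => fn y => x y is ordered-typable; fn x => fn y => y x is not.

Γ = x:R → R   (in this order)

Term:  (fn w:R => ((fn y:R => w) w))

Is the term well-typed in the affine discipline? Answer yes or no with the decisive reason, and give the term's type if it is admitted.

no — repeated use of w ×2
use counts: x=0, w (bound)=2, y (bound)=0
use order (left to right): w, w
typing: the term checks, with type R → R
across the five disciplines: ordered ✗ · linear ✗ · affine ✗ · relevant ✗ · unrestricted ✓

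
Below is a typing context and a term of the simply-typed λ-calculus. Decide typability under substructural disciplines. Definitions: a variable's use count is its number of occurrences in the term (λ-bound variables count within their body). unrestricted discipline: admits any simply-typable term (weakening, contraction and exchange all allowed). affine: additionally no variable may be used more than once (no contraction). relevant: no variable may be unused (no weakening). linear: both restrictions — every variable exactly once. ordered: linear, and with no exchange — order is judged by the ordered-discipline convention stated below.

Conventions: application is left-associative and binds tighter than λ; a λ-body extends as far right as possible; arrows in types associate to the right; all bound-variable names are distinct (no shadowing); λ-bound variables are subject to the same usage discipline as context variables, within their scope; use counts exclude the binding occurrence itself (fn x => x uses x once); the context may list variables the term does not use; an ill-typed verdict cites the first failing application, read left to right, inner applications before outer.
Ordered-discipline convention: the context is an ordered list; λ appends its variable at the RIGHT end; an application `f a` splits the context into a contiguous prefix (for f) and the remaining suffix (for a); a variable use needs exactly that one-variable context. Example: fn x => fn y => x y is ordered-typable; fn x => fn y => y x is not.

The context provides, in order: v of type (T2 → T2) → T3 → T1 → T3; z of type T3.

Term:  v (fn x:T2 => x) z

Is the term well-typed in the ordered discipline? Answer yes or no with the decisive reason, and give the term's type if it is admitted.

yes — one use each (v, z, x); ordered split holds; term : T1 → T3
counts: v ×1, z ×1, x [bound] ×1
order of uses: v, x, z
typing: ✓ — T1 → T3
summary: ordered ✓; linear ✓; affine ✓; relevant ✓; unrestricted ✓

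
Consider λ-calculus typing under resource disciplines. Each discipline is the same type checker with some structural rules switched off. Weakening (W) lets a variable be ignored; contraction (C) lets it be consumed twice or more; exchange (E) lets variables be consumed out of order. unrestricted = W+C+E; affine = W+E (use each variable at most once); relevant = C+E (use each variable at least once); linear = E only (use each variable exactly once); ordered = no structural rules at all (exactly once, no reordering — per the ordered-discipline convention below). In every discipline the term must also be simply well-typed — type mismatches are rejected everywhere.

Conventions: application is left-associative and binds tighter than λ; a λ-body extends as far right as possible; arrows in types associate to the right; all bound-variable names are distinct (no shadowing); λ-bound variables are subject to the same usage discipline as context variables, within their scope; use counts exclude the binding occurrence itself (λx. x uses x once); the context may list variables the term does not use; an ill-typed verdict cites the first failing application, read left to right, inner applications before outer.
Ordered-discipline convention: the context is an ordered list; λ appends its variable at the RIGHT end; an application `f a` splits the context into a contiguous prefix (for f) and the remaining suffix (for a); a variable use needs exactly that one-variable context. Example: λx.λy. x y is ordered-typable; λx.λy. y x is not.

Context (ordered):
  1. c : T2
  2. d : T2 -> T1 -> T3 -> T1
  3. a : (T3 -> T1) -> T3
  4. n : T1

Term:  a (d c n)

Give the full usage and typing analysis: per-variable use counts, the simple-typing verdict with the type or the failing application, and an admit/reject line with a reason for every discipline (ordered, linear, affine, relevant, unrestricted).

use counts: c: 1×; d: 1×; a: 1×; n: 1×
left-to-right use order: a, d, c, n
typing: ✓ — T3
ordered: ✗ — no ordered split (uses run a, d, c, n)
linear: ✓ — each of c, d, a, n used exactly once
affine: ✓ — none of c, d, a, n used more than once
relevant: ✓ — c, d, a, n: all used, weakening unneeded
unrestricted: ✓ — typability at T3 is all that's needed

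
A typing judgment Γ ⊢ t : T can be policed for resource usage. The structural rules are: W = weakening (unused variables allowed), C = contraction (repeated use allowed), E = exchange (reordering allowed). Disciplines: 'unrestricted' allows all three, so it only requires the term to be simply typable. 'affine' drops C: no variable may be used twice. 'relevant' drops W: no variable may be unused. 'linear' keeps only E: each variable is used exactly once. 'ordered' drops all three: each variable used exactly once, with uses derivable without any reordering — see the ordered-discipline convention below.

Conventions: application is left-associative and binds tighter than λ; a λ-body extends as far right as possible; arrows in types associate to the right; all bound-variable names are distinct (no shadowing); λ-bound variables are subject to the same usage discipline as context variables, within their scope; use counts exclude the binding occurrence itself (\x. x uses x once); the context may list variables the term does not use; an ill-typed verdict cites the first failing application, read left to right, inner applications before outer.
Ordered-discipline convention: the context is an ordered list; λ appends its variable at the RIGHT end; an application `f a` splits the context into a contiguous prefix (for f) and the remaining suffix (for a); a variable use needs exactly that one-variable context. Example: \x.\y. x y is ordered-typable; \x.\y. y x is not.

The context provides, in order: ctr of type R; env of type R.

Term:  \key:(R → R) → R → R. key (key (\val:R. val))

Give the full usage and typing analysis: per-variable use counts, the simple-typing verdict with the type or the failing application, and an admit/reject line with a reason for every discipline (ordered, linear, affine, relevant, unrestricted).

variable uses: ctr: 0, env: 0, key (λ-bound): 2, val (λ-bound): 1
left-to-right use order: key, key, val
typing: the term checks, with type ((R → R) → R → R) → R → R
ordered: ✗ — needs contraction — key ×2; ctr, env never used (weakening)
linear: ✗ — needs contraction — key ×2; ctr, env never used (weakening)
affine: ✗ — needs contraction — key ×2
relevant: ✗ — ctr, env never used (weakening)
unrestricted: ✓ — simply typable at ((R → R) → R → R) → R → R; W, C, E all held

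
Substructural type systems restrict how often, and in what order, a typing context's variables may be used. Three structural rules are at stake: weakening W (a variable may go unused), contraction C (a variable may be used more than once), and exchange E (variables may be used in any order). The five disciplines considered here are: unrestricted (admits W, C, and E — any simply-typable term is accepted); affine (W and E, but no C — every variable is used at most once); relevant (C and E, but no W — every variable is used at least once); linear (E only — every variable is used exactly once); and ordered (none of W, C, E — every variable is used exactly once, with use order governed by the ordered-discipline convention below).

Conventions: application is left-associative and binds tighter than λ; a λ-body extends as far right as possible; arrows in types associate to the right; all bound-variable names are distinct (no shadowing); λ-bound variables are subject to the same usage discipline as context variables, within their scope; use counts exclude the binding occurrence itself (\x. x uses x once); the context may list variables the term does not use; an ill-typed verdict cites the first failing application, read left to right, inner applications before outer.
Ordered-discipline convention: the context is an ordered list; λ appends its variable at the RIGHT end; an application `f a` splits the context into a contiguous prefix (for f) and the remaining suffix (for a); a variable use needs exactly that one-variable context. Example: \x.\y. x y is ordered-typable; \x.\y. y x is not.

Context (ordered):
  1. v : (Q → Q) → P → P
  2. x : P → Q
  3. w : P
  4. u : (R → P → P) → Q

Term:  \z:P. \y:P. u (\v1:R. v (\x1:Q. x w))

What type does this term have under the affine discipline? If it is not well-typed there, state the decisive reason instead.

term : P → P → Q
variable uses: v=1, x=1, w=1, u=1, z [bound]=0, y [bound]=0, v1 [bound]=0, x1 [bound]=0
left-to-right use order: u, v, x, w
typing: well-typed — term : P → P → Q
across the five disciplines: ordered ✗ | linear ✗ | affine ✓ | relevant ✗ | unrestricted ✓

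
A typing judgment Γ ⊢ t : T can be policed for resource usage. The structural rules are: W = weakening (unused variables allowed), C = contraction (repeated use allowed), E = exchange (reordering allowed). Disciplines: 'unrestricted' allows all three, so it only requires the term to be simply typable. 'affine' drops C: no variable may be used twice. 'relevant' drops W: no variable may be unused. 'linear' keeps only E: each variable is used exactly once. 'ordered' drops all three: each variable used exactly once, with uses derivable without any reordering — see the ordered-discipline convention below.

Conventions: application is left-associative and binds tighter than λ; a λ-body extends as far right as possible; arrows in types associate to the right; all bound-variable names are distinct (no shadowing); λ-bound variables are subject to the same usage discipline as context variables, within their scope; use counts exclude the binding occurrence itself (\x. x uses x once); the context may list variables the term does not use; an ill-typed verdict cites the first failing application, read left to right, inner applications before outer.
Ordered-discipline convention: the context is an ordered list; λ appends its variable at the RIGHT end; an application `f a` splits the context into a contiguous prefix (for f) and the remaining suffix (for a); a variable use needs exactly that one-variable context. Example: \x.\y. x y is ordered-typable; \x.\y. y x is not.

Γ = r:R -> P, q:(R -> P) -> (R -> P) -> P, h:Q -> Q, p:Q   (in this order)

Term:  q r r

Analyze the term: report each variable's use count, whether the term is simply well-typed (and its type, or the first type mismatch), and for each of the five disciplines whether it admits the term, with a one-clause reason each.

variable uses: r: 2×, q: 1×, h: 0×, p: 0×
order of uses: q, r, r
typing: well-typed at P
ordered: ✗ — r ×2 used more than once (contraction); h, p never used (weakening)
linear: ✗ — r ×2 used more than once (contraction); h, p never used (weakening)
affine: ✗ — r ×2 used more than once (contraction)
relevant: ✗ — h, p never used (weakening)
unrestricted: ✓ — type-checks (P) and nothing is barred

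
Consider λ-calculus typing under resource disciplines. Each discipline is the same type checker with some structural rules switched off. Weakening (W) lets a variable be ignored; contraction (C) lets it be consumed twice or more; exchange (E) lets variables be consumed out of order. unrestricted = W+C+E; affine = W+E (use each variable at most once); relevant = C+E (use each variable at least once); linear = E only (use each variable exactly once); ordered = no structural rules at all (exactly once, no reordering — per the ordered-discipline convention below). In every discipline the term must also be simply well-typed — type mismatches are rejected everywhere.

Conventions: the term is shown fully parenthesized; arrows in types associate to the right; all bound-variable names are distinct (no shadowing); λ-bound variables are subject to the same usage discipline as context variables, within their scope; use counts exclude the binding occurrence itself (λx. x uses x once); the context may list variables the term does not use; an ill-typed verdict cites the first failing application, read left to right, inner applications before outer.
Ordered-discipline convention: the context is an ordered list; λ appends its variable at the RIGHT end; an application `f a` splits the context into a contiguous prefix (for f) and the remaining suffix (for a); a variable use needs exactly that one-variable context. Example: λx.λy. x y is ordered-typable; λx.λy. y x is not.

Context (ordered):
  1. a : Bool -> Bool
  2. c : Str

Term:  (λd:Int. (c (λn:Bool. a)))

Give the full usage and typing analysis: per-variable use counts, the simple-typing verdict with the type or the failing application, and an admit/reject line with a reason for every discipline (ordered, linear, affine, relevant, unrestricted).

use counts: a: 1×; c: 1×; d (λ-bound): 0×; n (λ-bound): 0×
left-to-right use order: c, a
typing: ill-typed: applying a non-function (Str)
ordered ✗ (a type mismatch blocks all five)
linear ✗ (the type mismatch rejects it)
affine ✗ (not simply typable)
relevant ✗ (fails simple typing)
unrestricted ✗ (a type mismatch blocks all five)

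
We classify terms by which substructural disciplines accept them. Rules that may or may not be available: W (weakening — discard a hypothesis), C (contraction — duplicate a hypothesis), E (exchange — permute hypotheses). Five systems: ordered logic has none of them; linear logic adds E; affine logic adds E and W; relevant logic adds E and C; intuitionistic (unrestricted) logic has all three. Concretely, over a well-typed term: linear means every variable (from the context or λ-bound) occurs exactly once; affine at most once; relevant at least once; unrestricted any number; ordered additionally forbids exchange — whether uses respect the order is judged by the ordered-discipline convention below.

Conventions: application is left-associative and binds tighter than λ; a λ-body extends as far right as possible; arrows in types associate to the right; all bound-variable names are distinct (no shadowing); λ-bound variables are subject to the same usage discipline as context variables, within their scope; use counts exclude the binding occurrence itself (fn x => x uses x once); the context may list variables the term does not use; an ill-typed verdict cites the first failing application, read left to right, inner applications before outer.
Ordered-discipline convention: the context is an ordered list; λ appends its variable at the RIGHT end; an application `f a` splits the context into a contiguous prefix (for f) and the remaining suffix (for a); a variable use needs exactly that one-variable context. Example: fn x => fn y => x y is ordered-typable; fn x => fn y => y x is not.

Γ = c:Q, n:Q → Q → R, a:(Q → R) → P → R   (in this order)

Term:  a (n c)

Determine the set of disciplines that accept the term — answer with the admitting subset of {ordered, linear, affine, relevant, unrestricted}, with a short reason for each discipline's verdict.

admitted by: linear, affine, relevant, unrestricted
counts: c: 1; n: 1; a: 1
use order (left to right): a, n, c
typing: well-typed — term : P → R
ordered: ✗, no contiguous prefix/suffix split fits a, n, c
linear: ✓, c, n, a: one use apiece
affine: ✓, none of c, n, a used more than once
relevant: ✓, none of c, n, a goes unused
unrestricted: ✓, well-typed at P → R; no restrictions here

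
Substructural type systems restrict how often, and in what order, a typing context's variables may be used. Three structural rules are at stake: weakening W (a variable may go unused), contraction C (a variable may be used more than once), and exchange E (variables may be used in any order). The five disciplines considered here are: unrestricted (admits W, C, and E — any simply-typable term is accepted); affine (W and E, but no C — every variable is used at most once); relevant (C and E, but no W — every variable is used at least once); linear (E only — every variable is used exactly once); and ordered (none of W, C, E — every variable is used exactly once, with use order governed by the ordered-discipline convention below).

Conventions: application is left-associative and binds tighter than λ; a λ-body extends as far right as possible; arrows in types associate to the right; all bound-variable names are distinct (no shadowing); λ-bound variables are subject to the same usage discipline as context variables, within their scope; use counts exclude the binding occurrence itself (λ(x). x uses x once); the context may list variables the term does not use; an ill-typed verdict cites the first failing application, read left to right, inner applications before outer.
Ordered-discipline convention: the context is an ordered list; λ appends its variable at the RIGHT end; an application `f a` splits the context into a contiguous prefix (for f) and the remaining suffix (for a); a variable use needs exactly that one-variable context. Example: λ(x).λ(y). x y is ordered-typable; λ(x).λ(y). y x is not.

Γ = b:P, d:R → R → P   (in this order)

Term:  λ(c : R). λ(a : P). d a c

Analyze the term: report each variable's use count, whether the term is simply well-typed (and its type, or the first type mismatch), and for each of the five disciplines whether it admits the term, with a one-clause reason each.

use counts: b=0; d=1; c (λ-bound)=1; a (λ-bound)=1
uses in reading order: d, a, c
typing: ill-typed: argument of type P where R is required
ordered: ✗ — the type mismatch rejects it
linear: ✗ — not simply typable
affine: ✗ — fails simple typing
relevant: ✗ — a type mismatch blocks all five
unrestricted: ✗ — the type mismatch rejects it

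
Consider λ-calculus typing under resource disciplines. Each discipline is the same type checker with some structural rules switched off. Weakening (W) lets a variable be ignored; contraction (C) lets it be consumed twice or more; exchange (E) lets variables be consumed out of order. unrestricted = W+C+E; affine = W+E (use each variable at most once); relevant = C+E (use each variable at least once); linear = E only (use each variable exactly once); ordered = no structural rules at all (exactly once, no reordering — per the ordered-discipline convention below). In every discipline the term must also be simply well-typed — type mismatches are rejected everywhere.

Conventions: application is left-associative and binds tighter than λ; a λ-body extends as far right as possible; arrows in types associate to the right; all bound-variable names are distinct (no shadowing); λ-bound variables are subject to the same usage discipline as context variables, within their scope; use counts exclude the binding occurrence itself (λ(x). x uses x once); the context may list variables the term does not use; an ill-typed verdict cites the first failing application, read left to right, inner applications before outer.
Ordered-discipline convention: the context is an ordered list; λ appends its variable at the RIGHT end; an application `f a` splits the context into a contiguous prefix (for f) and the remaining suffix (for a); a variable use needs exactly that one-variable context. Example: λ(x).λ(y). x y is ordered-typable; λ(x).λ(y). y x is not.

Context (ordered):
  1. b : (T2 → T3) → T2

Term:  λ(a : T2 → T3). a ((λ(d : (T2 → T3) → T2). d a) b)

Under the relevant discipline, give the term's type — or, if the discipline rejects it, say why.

term : (T2 → T3) → T3
variable uses: b ×1; a (λ-bound) ×2; d (λ-bound) ×1
order of uses: a, d, a, b
typing: ✓ — (T2 → T3) → T3
across the five disciplines: ordered ✗ | linear ✗ | affine ✗ | relevant ✓ | unrestricted ✓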